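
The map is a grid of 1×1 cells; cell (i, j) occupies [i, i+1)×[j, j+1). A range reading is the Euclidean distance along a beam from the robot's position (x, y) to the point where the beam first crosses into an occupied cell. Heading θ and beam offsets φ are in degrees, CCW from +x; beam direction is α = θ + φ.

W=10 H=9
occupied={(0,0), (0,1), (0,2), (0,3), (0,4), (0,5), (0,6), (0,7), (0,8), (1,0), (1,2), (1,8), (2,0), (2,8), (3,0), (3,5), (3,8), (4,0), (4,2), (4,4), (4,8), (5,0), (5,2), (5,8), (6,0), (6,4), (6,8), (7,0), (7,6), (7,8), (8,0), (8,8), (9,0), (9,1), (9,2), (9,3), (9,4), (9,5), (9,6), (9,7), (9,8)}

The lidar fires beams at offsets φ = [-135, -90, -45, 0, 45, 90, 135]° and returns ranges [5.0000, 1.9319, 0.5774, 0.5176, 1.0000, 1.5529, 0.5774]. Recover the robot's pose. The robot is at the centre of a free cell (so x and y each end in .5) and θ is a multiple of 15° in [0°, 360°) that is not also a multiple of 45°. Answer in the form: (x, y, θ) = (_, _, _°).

(x, y, θ) = (8.5, 6.5, 15°)

The pose lattice has 49·16 = 784 candidates. Test each by forward raycasting.
  (8.5, 3.5, 30°): beam 1 = 2.5882 ≠ 5.0000 ✗
  (6.5, 2.5, 75°): beam 1 = 1.7321 ≠ 5.0000 ✗
  (8.5, 1.5, 150°): beam 1 = 0.5176 ≠ 5.0000 ✗
  (1.5, 4.5, 75°): beam 1 = 4.0415 ≠ 5.0000 ✗
  (3.5, 1.5, 30°): beam 1 = 0.5176 ≠ 5.0000 ✗
  …
  (8.5, 6.5, 15°): r_1=5.0000, r_2=1.9319, r_3=0.5774, r_4=0.5176, r_5=1.0000, r_6=1.5529, r_7=0.5774 — all match ✓
No second candidate reproduces the full scan.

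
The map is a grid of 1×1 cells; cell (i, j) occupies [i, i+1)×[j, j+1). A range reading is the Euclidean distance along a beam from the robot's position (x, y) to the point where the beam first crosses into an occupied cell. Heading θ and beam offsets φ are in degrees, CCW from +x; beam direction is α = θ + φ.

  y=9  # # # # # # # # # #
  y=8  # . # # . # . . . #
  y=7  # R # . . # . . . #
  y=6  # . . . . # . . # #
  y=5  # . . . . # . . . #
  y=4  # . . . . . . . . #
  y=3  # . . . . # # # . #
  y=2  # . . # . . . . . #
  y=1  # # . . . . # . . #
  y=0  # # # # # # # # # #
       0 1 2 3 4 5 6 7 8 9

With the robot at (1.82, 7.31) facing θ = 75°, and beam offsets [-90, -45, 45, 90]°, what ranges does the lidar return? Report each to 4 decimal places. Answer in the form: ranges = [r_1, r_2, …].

beam 1: φ=-90°, α=345°
  dir = (cos 345°, sin 345°) = (0.9659, -0.2588); from cell (1,7)
  next x-line at t=0.1863, next y-line at t=1.1977; Δt_x=1.0353, Δt_y=3.8637
    x: enter (2,7) at t=0.1863 ← occupied
  → r_1 = 0.1863
beam 2: φ=-45°, α=30°
  dir = (cos 30°, sin 30°) = (0.8660, 0.5000); from cell (1,7)
  next x-line at t=0.2078, next y-line at t=1.3800; Δt_x=1.1547, Δt_y=2.0000
    x: enter (2,7) at t=0.2078 ← occupied
  → r_2 = 0.2078
beam 3: φ=45°, α=120°
  dir = (cos 120°, sin 120°) = (-0.5000, 0.8660); from cell (1,7)
  next x-line at t=1.6400, next y-line at t=0.7967; Δt_x=2.0000, Δt_y=1.1547
    y: enter (1,8) at t=0.7967
    x: enter (0,8) at t=1.6400 ← occupied
  → r_3 = 1.6400
beam 4: φ=90°, α=165°
  dir = (cos 165°, sin 165°) = (-0.9659, 0.2588); from cell (1,7)
  next x-line at t=0.8489, next y-line at t=2.6660; Δt_x=1.0353, Δt_y=3.8637
    x: enter (0,7) at t=0.8489 ← occupied
  → r_4 = 0.8489

ranges = [0.1863, 0.2078, 1.6400, 0.8489]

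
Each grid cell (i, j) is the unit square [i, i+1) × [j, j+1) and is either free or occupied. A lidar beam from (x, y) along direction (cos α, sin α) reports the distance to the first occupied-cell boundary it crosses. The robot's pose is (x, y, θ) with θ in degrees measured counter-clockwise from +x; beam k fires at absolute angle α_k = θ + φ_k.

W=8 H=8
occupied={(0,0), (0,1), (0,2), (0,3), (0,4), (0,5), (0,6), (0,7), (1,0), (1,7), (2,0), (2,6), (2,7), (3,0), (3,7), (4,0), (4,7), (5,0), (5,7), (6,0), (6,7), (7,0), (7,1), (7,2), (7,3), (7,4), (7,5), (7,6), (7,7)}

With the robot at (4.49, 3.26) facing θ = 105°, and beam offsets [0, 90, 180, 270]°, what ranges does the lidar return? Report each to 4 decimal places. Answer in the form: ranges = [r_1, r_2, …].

ranges = [3.8719, 3.6131, 2.3397, 2.5985]

beam 1: φ=0°, α=105°
  dir = (cos 105°, sin 105°) = (-0.2588, 0.9659); from cell (4,3)
  next x-line at t=1.8932, next y-line at t=0.7661; Δt_x=3.8637, Δt_y=1.0353
    y: enter (4,4) at t=0.7661
    y: enter (4,5) at t=1.8014
    x: enter (3,5) at t=1.8932
    y: enter (3,6) at t=2.8367
    y: enter (3,7) at t=3.8719 ← occupied
  → r_1 = 3.8719
beam 2: φ=90°, α=195°
  dir = (cos 195°, sin 195°) = (-0.9659, -0.2588); from cell (4,3)
  next x-line at t=0.5073, next y-line at t=1.0046; Δt_x=1.0353, Δt_y=3.8637
    x: enter (3,3) at t=0.5073
    y: enter (3,2) at t=1.0046
    x: enter (2,2) at t=1.5426
    x: enter (1,2) at t=2.5778
    x: enter (0,2) at t=3.6131 ← occupied
  → r_2 = 3.6131
beam 3: φ=180°, α=285°
  dir = (cos 285°, sin 285°) = (0.2588, -0.9659); from cell (4,3)
  next x-line at t=1.9705, next y-line at t=0.2692; Δt_x=3.8637, Δt_y=1.0353
    y: enter (4,2) at t=0.2692
    y: enter (4,1) at t=1.3044
    x: enter (5,1) at t=1.9705
    y: enter (5,0) at t=2.3397 ← occupied
  → r_3 = 2.3397
beam 4: φ=270°, α=15°
  dir = (cos 15°, sin 15°) = (0.9659, 0.2588); from cell (4,3)
  next x-line at t=0.5280, next y-line at t=2.8591; Δt_x=1.0353, Δt_y=3.8637
    x: enter (5,3) at t=0.5280
    x: enter (6,3) at t=1.5633
    x: enter (7,3) at t=2.5985 ← occupied
  → r_4 = 2.5985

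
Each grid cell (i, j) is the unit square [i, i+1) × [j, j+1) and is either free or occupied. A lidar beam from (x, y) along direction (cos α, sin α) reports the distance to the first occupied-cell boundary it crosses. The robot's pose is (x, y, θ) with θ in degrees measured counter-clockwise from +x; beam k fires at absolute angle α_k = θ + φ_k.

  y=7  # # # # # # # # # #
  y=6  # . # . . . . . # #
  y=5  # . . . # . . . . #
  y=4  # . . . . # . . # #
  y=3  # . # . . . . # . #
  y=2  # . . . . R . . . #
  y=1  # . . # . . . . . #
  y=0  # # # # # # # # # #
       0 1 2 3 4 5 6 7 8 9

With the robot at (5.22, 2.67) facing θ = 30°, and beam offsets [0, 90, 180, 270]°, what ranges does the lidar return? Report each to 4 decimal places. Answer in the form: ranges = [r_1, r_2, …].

ranges = [2.0554, 4.4400, 1.4087, 1.9283]

beam 1: φ=0°, α=30°
  direction (0.8660, 0.5000); cell (5,2); t to first gridline: x 0.9007, y 0.6600 (then +1.1547 / +2.0000)
    (5,3) via y @ 0.6600
    (6,3) via x @ 0.9007
    (7,3) via x @ 2.0554  # hit
  → r_1 = 2.0554
beam 2: φ=90°, α=120°
  direction (-0.5000, 0.8660); cell (5,2); t to first gridline: x 0.4400, y 0.3811 (then +2.0000 / +1.1547)
    (5,3) via y @ 0.3811
    (4,3) via x @ 0.4400
    (4,4) via y @ 1.5358
    (3,4) via x @ 2.4400
    (3,5) via y @ 2.6905
    (3,6) via y @ 3.8452
    (2,6) via x @ 4.4400  # hit
  → r_2 = 4.4400
beam 3: φ=180°, α=210°
  direction (-0.8660, -0.5000); cell (5,2); t to first gridline: x 0.2540, y 1.3400 (then +1.1547 / +2.0000)
    (4,2) via x @ 0.2540
    (4,1) via y @ 1.3400
    (3,1) via x @ 1.4087  # hit
  → r_3 = 1.4087
beam 4: φ=270°, α=300°
  direction (0.5000, -0.8660); cell (5,2); t to first gridline: x 1.5600, y 0.7736 (then +2.0000 / +1.1547)
    (5,1) via y @ 0.7736
    (6,1) via x @ 1.5600
    (6,0) via y @ 1.9283  # hit
  → r_4 = 1.9283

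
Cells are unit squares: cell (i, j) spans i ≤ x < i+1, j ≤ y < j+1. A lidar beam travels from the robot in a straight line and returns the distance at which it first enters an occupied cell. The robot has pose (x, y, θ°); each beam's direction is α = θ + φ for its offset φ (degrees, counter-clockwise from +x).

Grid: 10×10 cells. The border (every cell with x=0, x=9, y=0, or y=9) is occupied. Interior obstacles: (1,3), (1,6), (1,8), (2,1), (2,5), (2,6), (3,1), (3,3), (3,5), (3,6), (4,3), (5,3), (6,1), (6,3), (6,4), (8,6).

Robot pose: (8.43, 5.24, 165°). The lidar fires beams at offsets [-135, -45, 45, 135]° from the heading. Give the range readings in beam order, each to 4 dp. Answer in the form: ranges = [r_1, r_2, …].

ranges = [0.6582, 4.3417, 1.6512, 1.1400]

beam 1: φ=-135°, α=30°
  cosα=0.8660 sinα=0.5000 | (8,5) | tMaxX 0.6582 tMaxY 1.5200 | tΔX 1.1547 tΔY 2.0000
    t=0.6582 [x] (9,5) — stop
  → r_1 = 0.6582
beam 2: φ=-45°, α=120°
  cosα=-0.5000 sinα=0.8660 | (8,5) | tMaxX 0.8600 tMaxY 0.8776 | tΔX 2.0000 tΔY 1.1547
    t=0.8600 [x] (7,5)
    t=0.8776 [y] (7,6)
    t=2.0323 [y] (7,7)
    t=2.8600 [x] (6,7)
    t=3.1870 [y] (6,8)
    t=4.3417 [y] (6,9) — stop
  → r_2 = 4.3417
beam 3: φ=45°, α=210°
  cosα=-0.8660 sinα=-0.5000 | (8,5) | tMaxX 0.4965 tMaxY 0.4800 | tΔX 1.1547 tΔY 2.0000
    t=0.4800 [y] (8,4)
    t=0.4965 [x] (7,4)
    t=1.6512 [x] (6,4) — stop
  → r_3 = 1.6512
beam 4: φ=135°, α=300°
  cosα=0.5000 sinα=-0.8660 | (8,5) | tMaxX 1.1400 tMaxY 0.2771 | tΔX 2.0000 tΔY 1.1547
    t=0.2771 [y] (8,4)
    t=1.1400 [x] (9,4) — stop
  → r_4 = 1.1400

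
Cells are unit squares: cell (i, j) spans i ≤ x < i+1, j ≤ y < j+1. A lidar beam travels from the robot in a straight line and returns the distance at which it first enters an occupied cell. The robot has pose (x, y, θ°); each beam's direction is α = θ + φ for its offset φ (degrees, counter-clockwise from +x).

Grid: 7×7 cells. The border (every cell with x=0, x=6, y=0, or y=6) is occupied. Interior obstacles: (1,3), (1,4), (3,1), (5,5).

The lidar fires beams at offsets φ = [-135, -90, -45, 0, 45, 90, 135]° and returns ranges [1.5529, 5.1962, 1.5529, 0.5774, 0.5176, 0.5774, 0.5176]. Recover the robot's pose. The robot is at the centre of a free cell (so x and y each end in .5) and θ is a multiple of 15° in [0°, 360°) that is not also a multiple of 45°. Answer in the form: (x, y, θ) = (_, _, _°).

The pose lattice has 21·16 = 336 candidates. Test each by forward raycasting.
  (3.5, 5.5, 120°): beam 2 = 1.0000 ≠ 5.1962 ✗
  (1.5, 5.5, 345°): beam 1 = 0.5774 ≠ 1.5529 ✗
  (1.5, 1.5, 105°): beam 1 = 1.0000 ≠ 1.5529 ✗
  …
  (1.5, 1.5, 150°): r_1=1.5529, r_2=5.1962, r_3=1.5529, r_4=0.5774, r_5=0.5176, r_6=0.5774, r_7=0.5176 — all match ✓
No second candidate reproduces the full scan.

(x, y, θ) = (1.5, 1.5, 150°)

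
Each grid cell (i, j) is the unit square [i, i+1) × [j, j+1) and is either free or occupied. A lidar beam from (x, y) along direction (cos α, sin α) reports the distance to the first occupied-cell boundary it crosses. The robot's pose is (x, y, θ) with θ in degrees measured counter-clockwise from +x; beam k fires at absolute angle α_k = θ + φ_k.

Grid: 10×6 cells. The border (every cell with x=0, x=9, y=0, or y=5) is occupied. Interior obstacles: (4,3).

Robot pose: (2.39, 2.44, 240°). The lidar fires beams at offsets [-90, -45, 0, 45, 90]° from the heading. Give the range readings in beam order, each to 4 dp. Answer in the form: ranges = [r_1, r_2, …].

ranges = [1.6050, 1.4390, 1.6628, 1.4908, 2.8800]

beam 1: φ=-90°, α=150°
  cosα=-0.8660 sinα=0.5000 | (2,2) | tMaxX 0.4503 tMaxY 1.1200 | tΔX 1.1547 tΔY 2.0000
    t=0.4503 [x] (1,2)
    t=1.1200 [y] (1,3)
    t=1.6050 [x] (0,3) — stop
  → r_1 = 1.6050
beam 2: φ=-45°, α=195°
  cosα=-0.9659 sinα=-0.2588 | (2,2) | tMaxX 0.4038 tMaxY 1.7000 | tΔX 1.0353 tΔY 3.8637
    t=0.4038 [x] (1,2)
    t=1.4390 [x] (0,2) — stop
  → r_2 = 1.4390
beam 3: φ=0°, α=240°
  cosα=-0.5000 sinα=-0.8660 | (2,2) | tMaxX 0.7800 tMaxY 0.5081 | tΔX 2.0000 tΔY 1.1547
    t=0.5081 [y] (2,1)
    t=0.7800 [x] (1,1)
    t=1.6628 [y] (1,0) — stop
  → r_3 = 1.6628
beam 4: φ=45°, α=285°
  cosα=0.2588 sinα=-0.9659 | (2,2) | tMaxX 2.3569 tMaxY 0.4555 | tΔX 3.8637 tΔY 1.0353
    t=0.4555 [y] (2,1)
    t=1.4908 [y] (2,0) — stop
  → r_4 = 1.4908
beam 5: φ=90°, α=330°
  cosα=0.8660 sinα=-0.5000 | (2,2) | tMaxX 0.7044 tMaxY 0.8800 | tΔX 1.1547 tΔY 2.0000
    t=0.7044 [x] (3,2)
    t=0.8800 [y] (3,1)
    t=1.8591 [x] (4,1)
    t=2.8800 [y] (4,0) — stop
  → r_5 = 2.8800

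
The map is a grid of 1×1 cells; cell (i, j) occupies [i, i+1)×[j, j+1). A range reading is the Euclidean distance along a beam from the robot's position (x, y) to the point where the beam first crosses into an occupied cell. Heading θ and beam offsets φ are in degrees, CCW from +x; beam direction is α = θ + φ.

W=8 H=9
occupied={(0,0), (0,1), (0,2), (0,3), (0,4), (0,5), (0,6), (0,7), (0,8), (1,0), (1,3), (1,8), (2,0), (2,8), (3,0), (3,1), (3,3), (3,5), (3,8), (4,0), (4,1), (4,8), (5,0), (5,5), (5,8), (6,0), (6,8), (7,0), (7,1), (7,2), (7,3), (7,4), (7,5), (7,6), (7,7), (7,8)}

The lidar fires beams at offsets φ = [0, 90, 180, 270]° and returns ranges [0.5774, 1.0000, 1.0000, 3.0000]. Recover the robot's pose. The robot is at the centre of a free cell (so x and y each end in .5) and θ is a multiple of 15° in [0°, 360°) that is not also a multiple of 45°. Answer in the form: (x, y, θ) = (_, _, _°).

Candidates: 36 free-cell centres × 16 headings = 576 poses. Raycast each; keep the one whose scan matches to 4 dp.
  (6.5, 7.5, 75°): beam 1 = 0.5176 ≠ 0.5774 ✗
  (5.5, 4.5, 60°): beam 2 = 1.7321 ≠ 1.0000 ✗
  (5.5, 4.5, 165°): beam 1 = 1.9319 ≠ 0.5774 ✗
  (6.5, 4.5, 60°): beam 1 = 1.0000 ≠ 0.5774 ✗
  (5.5, 4.5, 105°): beam 1 = 0.5176 ≠ 0.5774 ✗
  …
  (6.5, 4.5, 330°): r_1=0.5774, r_2=1.0000, r_3=1.0000, r_4=3.0000 — all match ✓
Unique over the lattice → pose = (6.5, 4.5, 330°).

(x, y, θ) = (6.5, 4.5, 330°)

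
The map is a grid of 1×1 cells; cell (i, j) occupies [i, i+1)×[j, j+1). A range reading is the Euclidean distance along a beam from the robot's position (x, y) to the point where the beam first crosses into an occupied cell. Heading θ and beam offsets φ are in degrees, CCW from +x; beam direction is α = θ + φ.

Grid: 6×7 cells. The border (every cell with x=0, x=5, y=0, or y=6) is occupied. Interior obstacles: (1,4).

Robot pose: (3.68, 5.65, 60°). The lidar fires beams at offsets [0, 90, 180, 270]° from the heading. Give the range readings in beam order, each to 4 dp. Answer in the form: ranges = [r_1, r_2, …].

ranges = [0.4041, 0.7000, 5.3600, 1.5242]

beam 1: φ=0°, α=60°
  dir = (cos 60°, sin 60°) = (0.5000, 0.8660); from cell (3,5)
  next x-line at t=0.6400, next y-line at t=0.4041; Δt_x=2.0000, Δt_y=1.1547
    y: enter (3,6) at t=0.4041 ← occupied
  → r_1 = 0.4041
beam 2: φ=90°, α=150°
  dir = (cos 150°, sin 150°) = (-0.8660, 0.5000); from cell (3,5)
  next x-line at t=0.7852, next y-line at t=0.7000; Δt_x=1.1547, Δt_y=2.0000
    y: enter (3,6) at t=0.7000 ← occupied
  → r_2 = 0.7000
beam 3: φ=180°, α=240°
  dir = (cos 240°, sin 240°) = (-0.5000, -0.8660); from cell (3,5)
  next x-line at t=1.3600, next y-line at t=0.7506; Δt_x=2.0000, Δt_y=1.1547
    y: enter (3,4) at t=0.7506
    x: enter (2,4) at t=1.3600
    y: enter (2,3) at t=1.9053
    y: enter (2,2) at t=3.0600
    x: enter (1,2) at t=3.3600
    y: enter (1,1) at t=4.2147
    x: enter (0,1) at t=5.3600 ← occupied
  → r_3 = 5.3600
beam 4: φ=270°, α=330°
  dir = (cos 330°, sin 330°) = (0.8660, -0.5000); from cell (3,5)
  next x-line at t=0.3695, next y-line at t=1.3000; Δt_x=1.1547, Δt_y=2.0000
    x: enter (4,5) at t=0.3695
    y: enter (4,4) at t=1.3000
    x: enter (5,4) at t=1.5242 ← occupied
  → r_4 = 1.5242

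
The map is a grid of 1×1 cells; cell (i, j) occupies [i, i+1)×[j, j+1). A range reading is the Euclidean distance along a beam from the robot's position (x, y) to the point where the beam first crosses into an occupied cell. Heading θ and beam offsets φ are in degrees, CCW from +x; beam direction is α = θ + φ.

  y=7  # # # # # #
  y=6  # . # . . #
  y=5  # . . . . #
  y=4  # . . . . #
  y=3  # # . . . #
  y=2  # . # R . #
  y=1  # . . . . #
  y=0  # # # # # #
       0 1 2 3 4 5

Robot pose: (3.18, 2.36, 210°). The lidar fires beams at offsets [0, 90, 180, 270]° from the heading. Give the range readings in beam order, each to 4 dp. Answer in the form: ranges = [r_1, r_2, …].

beam 1: φ=0°, α=210°
  direction (-0.8660, -0.5000); cell (3,2); t to first gridline: x 0.2078, y 0.7200 (then +1.1547 / +2.0000)
    (2,2) via x @ 0.2078  # hit
  → r_1 = 0.2078
beam 2: φ=90°, α=300°
  direction (0.5000, -0.8660); cell (3,2); t to first gridline: x 1.6400, y 0.4157 (then +2.0000 / +1.1547)
    (3,1) via y @ 0.4157
    (3,0) via y @ 1.5704  # hit
  → r_2 = 1.5704
beam 3: φ=180°, α=30°
  direction (0.8660, 0.5000); cell (3,2); t to first gridline: x 0.9469, y 1.2800 (then +1.1547 / +2.0000)
    (4,2) via x @ 0.9469
    (4,3) via y @ 1.2800
    (5,3) via x @ 2.1016  # hit
  → r_3 = 2.1016
beam 4: φ=270°, α=120°
  direction (-0.5000, 0.8660); cell (3,2); t to first gridline: x 0.3600, y 0.7390 (then +2.0000 / +1.1547)
    (2,2) via x @ 0.3600  # hit
  → r_4 = 0.3600

ranges = [0.2078, 1.5704, 2.1016, 0.3600]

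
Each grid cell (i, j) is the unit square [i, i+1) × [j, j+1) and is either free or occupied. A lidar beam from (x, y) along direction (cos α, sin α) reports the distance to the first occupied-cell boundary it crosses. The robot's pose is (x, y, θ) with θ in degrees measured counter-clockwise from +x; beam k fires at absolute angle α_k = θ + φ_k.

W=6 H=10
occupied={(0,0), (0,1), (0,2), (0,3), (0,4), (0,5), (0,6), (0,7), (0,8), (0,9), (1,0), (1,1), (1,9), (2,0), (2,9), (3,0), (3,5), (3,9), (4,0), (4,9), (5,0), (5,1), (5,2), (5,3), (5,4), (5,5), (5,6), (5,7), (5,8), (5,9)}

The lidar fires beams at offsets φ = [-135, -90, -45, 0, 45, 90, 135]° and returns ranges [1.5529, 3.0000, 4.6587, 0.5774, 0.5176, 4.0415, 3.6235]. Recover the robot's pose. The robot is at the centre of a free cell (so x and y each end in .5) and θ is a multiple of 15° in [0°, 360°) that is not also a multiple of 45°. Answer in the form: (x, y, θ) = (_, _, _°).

(x, y, θ) = (2.5, 5.5, 330°)

Enumerate (i+0.5, j+0.5, θ) over the 30 free cells and 16 admissible headings. For each, cast all 7 beams and compare to the given ranges.
  (1.5, 2.5, 120°): beam 1 = 3.6235 ≠ 1.5529 ✗
  (2.5, 7.5, 285°): beam 1 = 1.7321 ≠ 1.5529 ✗
  (2.5, 5.5, 120°): beam 1 = 0.5176 ≠ 1.5529 ✗
  (4.5, 6.5, 195°): beam 1 = 1.0000 ≠ 1.5529 ✗
  …
  (2.5, 5.5, 330°): r_1=1.5529, r_2=3.0000, r_3=4.6587, r_4=0.5774, r_5=0.5176, r_6=4.0415, r_7=3.6235 — all match ✓
No second candidate reproduces the full scan.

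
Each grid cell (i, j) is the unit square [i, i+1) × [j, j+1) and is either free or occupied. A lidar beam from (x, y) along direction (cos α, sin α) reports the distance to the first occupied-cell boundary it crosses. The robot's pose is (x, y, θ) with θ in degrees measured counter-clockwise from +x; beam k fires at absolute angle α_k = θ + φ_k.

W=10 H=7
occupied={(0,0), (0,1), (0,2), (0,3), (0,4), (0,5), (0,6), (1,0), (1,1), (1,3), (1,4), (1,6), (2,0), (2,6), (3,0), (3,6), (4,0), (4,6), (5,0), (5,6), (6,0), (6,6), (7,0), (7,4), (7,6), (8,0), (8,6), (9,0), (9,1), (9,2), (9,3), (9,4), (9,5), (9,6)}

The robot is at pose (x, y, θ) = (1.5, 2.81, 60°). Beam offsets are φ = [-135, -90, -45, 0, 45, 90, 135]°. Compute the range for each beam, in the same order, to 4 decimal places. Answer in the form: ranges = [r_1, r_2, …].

beam 1: φ=-135°, α=285°
  direction (0.2588, -0.9659); cell (1,2); t to first gridline: x 1.9319, y 0.8386 (then +3.8637 / +1.0353)
    (1,1) via y @ 0.8386  # hit
  → r_1 = 0.8386
beam 2: φ=-90°, α=330°
  direction (0.8660, -0.5000); cell (1,2); t to first gridline: x 0.5774, y 1.6200 (then +1.1547 / +2.0000)
    (2,2) via x @ 0.5774
    (2,1) via y @ 1.6200
    (3,1) via x @ 1.7321
    (4,1) via x @ 2.8868
    (4,0) via y @ 3.6200  # hit
  → r_2 = 3.6200
beam 3: φ=-45°, α=15°
  direction (0.9659, 0.2588); cell (1,2); t to first gridline: x 0.5176, y 0.7341 (then +1.0353 / +3.8637)
    (2,2) via x @ 0.5176
    (2,3) via y @ 0.7341
    (3,3) via x @ 1.5529
    (4,3) via x @ 2.5882
    (5,3) via x @ 3.6235
    (5,4) via y @ 4.5978
    (6,4) via x @ 4.6587
    (7,4) via x @ 5.6940  # hit
  → r_3 = 5.6940
beam 4: φ=0°, α=60°
  direction (0.5000, 0.8660); cell (1,2); t to first gridline: x 1.0000, y 0.2194 (then +2.0000 / +1.1547)
    (1,3) via y @ 0.2194  # hit
  → r_4 = 0.2194
beam 5: φ=45°, α=105°
  direction (-0.2588, 0.9659); cell (1,2); t to first gridline: x 1.9319, y 0.1967 (then +3.8637 / +1.0353)
    (1,3) via y @ 0.1967  # hit
  → r_5 = 0.1967
beam 6: φ=90°, α=150°
  direction (-0.8660, 0.5000); cell (1,2); t to first gridline: x 0.5774, y 0.3800 (then +1.1547 / +2.0000)
    (1,3) via y @ 0.3800  # hit
  → r_6 = 0.3800
beam 7: φ=135°, α=195°
  direction (-0.9659, -0.2588); cell (1,2); t to first gridline: x 0.5176, y 3.1296 (then +1.0353 / +3.8637)
    (0,2) via x @ 0.5176  # hit
  → r_7 = 0.5176

ranges = [0.8386, 3.6200, 5.6940, 0.2194, 0.1967, 0.3800, 0.5176]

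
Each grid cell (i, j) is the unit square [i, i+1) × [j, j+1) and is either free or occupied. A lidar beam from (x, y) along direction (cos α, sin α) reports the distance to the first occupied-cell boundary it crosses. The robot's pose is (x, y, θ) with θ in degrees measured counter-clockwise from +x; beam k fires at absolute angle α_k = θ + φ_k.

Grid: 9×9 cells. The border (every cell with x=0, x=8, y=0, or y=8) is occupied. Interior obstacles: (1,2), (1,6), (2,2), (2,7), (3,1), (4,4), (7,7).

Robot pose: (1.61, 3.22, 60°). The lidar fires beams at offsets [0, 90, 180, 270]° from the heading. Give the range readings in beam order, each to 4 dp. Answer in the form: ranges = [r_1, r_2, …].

beam 1: φ=0°, α=60°
  dir = (cos 60°, sin 60°) = (0.5000, 0.8660); from cell (1,3)
  next x-line at t=0.7800, next y-line at t=0.9007; Δt_x=2.0000, Δt_y=1.1547
    x: enter (2,3) at t=0.7800
    y: enter (2,4) at t=0.9007
    y: enter (2,5) at t=2.0554
    x: enter (3,5) at t=2.7800
    y: enter (3,6) at t=3.2101
    y: enter (3,7) at t=4.3648
    x: enter (4,7) at t=4.7800
    y: enter (4,8) at t=5.5195 ← occupied
  → r_1 = 5.5195
beam 2: φ=90°, α=150°
  dir = (cos 150°, sin 150°) = (-0.8660, 0.5000); from cell (1,3)
  next x-line at t=0.7044, next y-line at t=1.5600; Δt_x=1.1547, Δt_y=2.0000
    x: enter (0,3) at t=0.7044 ← occupied
  → r_2 = 0.7044
beam 3: φ=180°, α=240°
  dir = (cos 240°, sin 240°) = (-0.5000, -0.8660); from cell (1,3)
  next x-line at t=1.2200, next y-line at t=0.2540; Δt_x=2.0000, Δt_y=1.1547
    y: enter (1,2) at t=0.2540 ← occupied
  → r_3 = 0.2540
beam 4: φ=270°, α=330°
  dir = (cos 330°, sin 330°) = (0.8660, -0.5000); from cell (1,3)
  next x-line at t=0.4503, next y-line at t=0.4400; Δt_x=1.1547, Δt_y=2.0000
    y: enter (1,2) at t=0.4400 ← occupied
  → r_4 = 0.4400

ranges = [5.5195, 0.7044, 0.2540, 0.4400]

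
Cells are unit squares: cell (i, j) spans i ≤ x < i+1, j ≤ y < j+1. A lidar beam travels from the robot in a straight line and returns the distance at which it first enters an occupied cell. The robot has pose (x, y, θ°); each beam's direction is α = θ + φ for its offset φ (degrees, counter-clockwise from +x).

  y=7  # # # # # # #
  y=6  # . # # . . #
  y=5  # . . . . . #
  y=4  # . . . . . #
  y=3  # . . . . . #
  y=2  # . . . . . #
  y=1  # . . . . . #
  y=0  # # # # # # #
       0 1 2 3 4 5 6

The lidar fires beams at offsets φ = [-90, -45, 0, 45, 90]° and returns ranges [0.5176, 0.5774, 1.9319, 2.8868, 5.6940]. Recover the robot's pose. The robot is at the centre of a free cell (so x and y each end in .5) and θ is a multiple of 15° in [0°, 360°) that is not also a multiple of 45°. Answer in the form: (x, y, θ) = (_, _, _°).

(x, y, θ) = (3.5, 1.5, 345°)

Enumerate (i+0.5, j+0.5, θ) over the 28 free cells and 16 admissible headings. For each, cast all 5 beams and compare to the given ranges.
  (5.5, 4.5, 330°): beam 1 = 4.0415 ≠ 0.5176 ✗
  (2.5, 2.5, 165°): beam 1 = 3.6235 ≠ 0.5176 ✗
  (2.5, 3.5, 15°): beam 1 = 2.5882 ≠ 0.5176 ✗
  …
  (3.5, 1.5, 345°): r_1=0.5176, r_2=0.5774, r_3=1.9319, r_4=2.8868, r_5=5.6940 — all match ✓
Unique over the lattice → pose = (3.5, 1.5, 345°).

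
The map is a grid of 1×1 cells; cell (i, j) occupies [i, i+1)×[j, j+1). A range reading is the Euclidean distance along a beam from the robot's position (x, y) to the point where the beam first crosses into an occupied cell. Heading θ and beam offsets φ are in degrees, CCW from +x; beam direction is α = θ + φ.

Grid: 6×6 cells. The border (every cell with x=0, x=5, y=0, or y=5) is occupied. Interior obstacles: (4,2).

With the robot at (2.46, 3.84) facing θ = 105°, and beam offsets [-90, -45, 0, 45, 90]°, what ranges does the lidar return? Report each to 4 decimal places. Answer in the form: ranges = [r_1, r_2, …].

beam 1: φ=-90°, α=15°
  dir = (cos 15°, sin 15°) = (0.9659, 0.2588); from cell (2,3)
  next x-line at t=0.5590, next y-line at t=0.6182; Δt_x=1.0353, Δt_y=3.8637
    x: enter (3,3) at t=0.5590
    y: enter (3,4) at t=0.6182
    x: enter (4,4) at t=1.5943
    x: enter (5,4) at t=2.6296 ← occupied
  → r_1 = 2.6296
beam 2: φ=-45°, α=60°
  dir = (cos 60°, sin 60°) = (0.5000, 0.8660); from cell (2,3)
  next x-line at t=1.0800, next y-line at t=0.1848; Δt_x=2.0000, Δt_y=1.1547
    y: enter (2,4) at t=0.1848
    x: enter (3,4) at t=1.0800
    y: enter (3,5) at t=1.3395 ← occupied
  → r_2 = 1.3395
beam 3: φ=0°, α=105°
  dir = (cos 105°, sin 105°) = (-0.2588, 0.9659); from cell (2,3)
  next x-line at t=1.7773, next y-line at t=0.1656; Δt_x=3.8637, Δt_y=1.0353
    y: enter (2,4) at t=0.1656
    y: enter (2,5) at t=1.2009 ← occupied
  → r_3 = 1.2009
beam 4: φ=45°, α=150°
  dir = (cos 150°, sin 150°) = (-0.8660, 0.5000); from cell (2,3)
  next x-line at t=0.5312, next y-line at t=0.3200; Δt_x=1.1547, Δt_y=2.0000
    y: enter (2,4) at t=0.3200
    x: enter (1,4) at t=0.5312
    x: enter (0,4) at t=1.6859 ← occupied
  → r_4 = 1.6859
beam 5: φ=90°, α=195°
  dir = (cos 195°, sin 195°) = (-0.9659, -0.2588); from cell (2,3)
  next x-line at t=0.4762, next y-line at t=3.2455; Δt_x=1.0353, Δt_y=3.8637
    x: enter (1,3) at t=0.4762
    x: enter (0,3) at t=1.5115 ← occupied
  → r_5 = 1.5115

ranges = [2.6296, 1.3395, 1.2009, 1.6859, 1.5115]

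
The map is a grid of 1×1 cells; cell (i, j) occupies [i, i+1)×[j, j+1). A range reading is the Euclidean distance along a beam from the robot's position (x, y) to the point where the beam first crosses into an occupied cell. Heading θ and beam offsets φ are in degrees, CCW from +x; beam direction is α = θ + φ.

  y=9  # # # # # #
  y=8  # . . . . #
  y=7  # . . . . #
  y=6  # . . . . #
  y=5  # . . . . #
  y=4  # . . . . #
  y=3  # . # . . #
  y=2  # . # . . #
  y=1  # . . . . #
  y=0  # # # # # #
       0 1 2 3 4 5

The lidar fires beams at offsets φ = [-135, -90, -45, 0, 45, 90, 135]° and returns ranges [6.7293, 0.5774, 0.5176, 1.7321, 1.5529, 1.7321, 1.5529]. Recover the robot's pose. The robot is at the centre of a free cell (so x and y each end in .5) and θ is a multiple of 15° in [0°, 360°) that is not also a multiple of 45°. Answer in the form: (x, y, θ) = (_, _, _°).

(x, y, θ) = (3.5, 2.5, 240°)

Enumerate (i+0.5, j+0.5, θ) over the 30 free cells and 16 admissible headings. For each, cast all 7 beams and compare to the given ranges.
  (2.5, 8.5, 255°): beam 1 = 0.5774 ≠ 6.7293 ✗
  (4.5, 5.5, 60°): beam 1 = 1.9319 ≠ 6.7293 ✗
  (3.5, 7.5, 285°): beam 1 = 2.8868 ≠ 6.7293 ✗
  (3.5, 1.5, 15°): beam 1 = 0.5774 ≠ 6.7293 ✗
  …
  (3.5, 2.5, 240°): r_1=6.7293, r_2=0.5774, r_3=0.5176, r_4=1.7321, r_5=1.5529, r_6=1.7321, r_7=1.5529 — all match ✓
Only this pose fits every beam.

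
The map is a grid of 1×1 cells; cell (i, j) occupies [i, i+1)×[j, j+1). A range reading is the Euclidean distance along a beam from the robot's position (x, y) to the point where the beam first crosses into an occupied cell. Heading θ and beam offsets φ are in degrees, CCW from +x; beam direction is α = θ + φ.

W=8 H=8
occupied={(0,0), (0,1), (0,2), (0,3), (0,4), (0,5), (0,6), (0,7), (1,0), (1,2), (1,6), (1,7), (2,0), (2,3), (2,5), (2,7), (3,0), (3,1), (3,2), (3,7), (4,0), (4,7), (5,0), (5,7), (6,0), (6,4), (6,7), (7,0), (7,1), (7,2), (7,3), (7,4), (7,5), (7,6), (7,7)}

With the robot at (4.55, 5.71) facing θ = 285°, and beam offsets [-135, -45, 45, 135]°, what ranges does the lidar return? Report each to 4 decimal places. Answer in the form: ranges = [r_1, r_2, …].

ranges = [2.5800, 3.1000, 1.6743, 1.4896]

beam 1: φ=-135°, α=150°
  direction (-0.8660, 0.5000); cell (4,5); t to first gridline: x 0.6351, y 0.5800 (then +1.1547 / +2.0000)
    (4,6) via y @ 0.5800
    (3,6) via x @ 0.6351
    (2,6) via x @ 1.7898
    (2,7) via y @ 2.5800  # hit
  → r_1 = 2.5800
beam 2: φ=-45°, α=240°
  direction (-0.5000, -0.8660); cell (4,5); t to first gridline: x 1.1000, y 0.8198 (then +2.0000 / +1.1547)
    (4,4) via y @ 0.8198
    (3,4) via x @ 1.1000
    (3,3) via y @ 1.9745
    (2,3) via x @ 3.1000  # hit
  → r_2 = 3.1000
beam 3: φ=45°, α=330°
  direction (0.8660, -0.5000); cell (4,5); t to first gridline: x 0.5196, y 1.4200 (then +1.1547 / +2.0000)
    (5,5) via x @ 0.5196
    (5,4) via y @ 1.4200
    (6,4) via x @ 1.6743  # hit
  → r_3 = 1.6743
beam 4: φ=135°, α=60°
  direction (0.5000, 0.8660); cell (4,5); t to first gridline: x 0.9000, y 0.3349 (then +2.0000 / +1.1547)
    (4,6) via y @ 0.3349
    (5,6) via x @ 0.9000
    (5,7) via y @ 1.4896  # hit
  → r_4 = 1.4896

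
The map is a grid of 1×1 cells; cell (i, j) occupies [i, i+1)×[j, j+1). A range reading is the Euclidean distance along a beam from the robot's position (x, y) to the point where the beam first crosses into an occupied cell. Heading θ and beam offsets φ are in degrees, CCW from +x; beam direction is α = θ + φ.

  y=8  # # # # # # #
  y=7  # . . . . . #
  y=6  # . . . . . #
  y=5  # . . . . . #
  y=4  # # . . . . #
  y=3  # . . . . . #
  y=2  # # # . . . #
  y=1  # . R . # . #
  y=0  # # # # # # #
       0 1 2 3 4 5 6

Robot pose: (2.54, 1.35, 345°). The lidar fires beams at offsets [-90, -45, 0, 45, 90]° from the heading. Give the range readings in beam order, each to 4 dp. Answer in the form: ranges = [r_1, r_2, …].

beam 1: φ=-90°, α=255°
  d=(-0.2588,-0.9659)  start (2,1)  tX=2.0864 tY=0.3623  stride 1/|dx|=3.8637 1/|dy|=1.0353
    cross y-line → (2,0), t=0.3623 (wall)
  → r_1 = 0.3623
beam 2: φ=-45°, α=300°
  d=(0.5000,-0.8660)  start (2,1)  tX=0.9200 tY=0.4041  stride 1/|dx|=2.0000 1/|dy|=1.1547
    cross y-line → (2,0), t=0.4041 (wall)
  → r_2 = 0.4041
beam 3: φ=0°, α=345°
  d=(0.9659,-0.2588)  start (2,1)  tX=0.4762 tY=1.3523  stride 1/|dx|=1.0353 1/|dy|=3.8637
    cross x-line → (3,1), t=0.4762
    cross y-line → (3,0), t=1.3523 (wall)
  → r_3 = 1.3523
beam 4: φ=45°, α=30°
  d=(0.8660,0.5000)  start (2,1)  tX=0.5312 tY=1.3000  stride 1/|dx|=1.1547 1/|dy|=2.0000
    cross x-line → (3,1), t=0.5312
    cross y-line → (3,2), t=1.3000
    cross x-line → (4,2), t=1.6859
    cross x-line → (5,2), t=2.8406
    cross y-line → (5,3), t=3.3000
    cross x-line → (6,3), t=3.9953 (wall)
  → r_4 = 3.9953
beam 5: φ=90°, α=75°
  d=(0.2588,0.9659)  start (2,1)  tX=1.7773 tY=0.6729  stride 1/|dx|=3.8637 1/|dy|=1.0353
    cross y-line → (2,2), t=0.6729 (wall)
  → r_5 = 0.6729

ranges = [0.3623, 0.4041, 1.3523, 3.9953, 0.6729]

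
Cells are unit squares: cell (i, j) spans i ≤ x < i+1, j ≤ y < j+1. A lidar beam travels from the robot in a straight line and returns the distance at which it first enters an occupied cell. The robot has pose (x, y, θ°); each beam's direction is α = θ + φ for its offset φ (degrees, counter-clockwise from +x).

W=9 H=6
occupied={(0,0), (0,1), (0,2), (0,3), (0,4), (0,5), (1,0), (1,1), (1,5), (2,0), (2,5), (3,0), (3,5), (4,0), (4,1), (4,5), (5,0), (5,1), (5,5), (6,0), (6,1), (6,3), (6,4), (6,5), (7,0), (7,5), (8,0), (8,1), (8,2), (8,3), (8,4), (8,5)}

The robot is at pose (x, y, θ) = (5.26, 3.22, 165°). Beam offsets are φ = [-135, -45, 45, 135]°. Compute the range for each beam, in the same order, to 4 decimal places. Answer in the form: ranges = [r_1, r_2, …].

ranges = [0.8545, 2.0554, 3.7643, 1.4087]

beam 1: φ=-135°, α=30°
  dir = (cos 30°, sin 30°) = (0.8660, 0.5000); from cell (5,3)
  next x-line at t=0.8545, next y-line at t=1.5600; Δt_x=1.1547, Δt_y=2.0000
    x: enter (6,3) at t=0.8545 ← occupied
  → r_1 = 0.8545
beam 2: φ=-45°, α=120°
  dir = (cos 120°, sin 120°) = (-0.5000, 0.8660); from cell (5,3)
  next x-line at t=0.5200, next y-line at t=0.9007; Δt_x=2.0000, Δt_y=1.1547
    x: enter (4,3) at t=0.5200
    y: enter (4,4) at t=0.9007
    y: enter (4,5) at t=2.0554 ← occupied
  → r_2 = 2.0554
beam 3: φ=45°, α=210°
  dir = (cos 210°, sin 210°) = (-0.8660, -0.5000); from cell (5,3)
  next x-line at t=0.3002, next y-line at t=0.4400; Δt_x=1.1547, Δt_y=2.0000
    x: enter (4,3) at t=0.3002
    y: enter (4,2) at t=0.4400
    x: enter (3,2) at t=1.4549
    y: enter (3,1) at t=2.4400
    x: enter (2,1) at t=2.6096
    x: enter (1,1) at t=3.7643 ← occupied
  → r_3 = 3.7643
beam 4: φ=135°, α=300°
  dir = (cos 300°, sin 300°) = (0.5000, -0.8660); from cell (5,3)
  next x-line at t=1.4800, next y-line at t=0.2540; Δt_x=2.0000, Δt_y=1.1547
    y: enter (5,2) at t=0.2540
    y: enter (5,1) at t=1.4087 ← occupied
  → r_4 = 1.4087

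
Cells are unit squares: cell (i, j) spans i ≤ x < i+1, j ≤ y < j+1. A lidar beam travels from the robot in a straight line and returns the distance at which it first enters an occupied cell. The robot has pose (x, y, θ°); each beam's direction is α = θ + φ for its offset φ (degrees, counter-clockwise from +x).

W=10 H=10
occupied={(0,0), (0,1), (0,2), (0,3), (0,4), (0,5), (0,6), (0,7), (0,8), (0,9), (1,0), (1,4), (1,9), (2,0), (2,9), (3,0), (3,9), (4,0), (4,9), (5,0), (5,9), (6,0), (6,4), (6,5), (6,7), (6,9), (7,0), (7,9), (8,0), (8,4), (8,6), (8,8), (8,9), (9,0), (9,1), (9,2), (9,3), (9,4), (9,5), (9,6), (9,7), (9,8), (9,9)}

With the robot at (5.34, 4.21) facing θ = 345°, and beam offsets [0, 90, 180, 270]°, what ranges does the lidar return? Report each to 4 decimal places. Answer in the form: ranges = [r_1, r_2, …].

beam 1: φ=0°, α=345°
  cosα=0.9659 sinα=-0.2588 | (5,4) | tMaxX 0.6833 tMaxY 0.8114 | tΔX 1.0353 tΔY 3.8637
    t=0.6833 [x] (6,4) — stop
  → r_1 = 0.6833
beam 2: φ=90°, α=75°
  cosα=0.2588 sinα=0.9659 | (5,4) | tMaxX 2.5500 tMaxY 0.8179 | tΔX 3.8637 tΔY 1.0353
    t=0.8179 [y] (5,5)
    t=1.8531 [y] (5,6)
    t=2.5500 [x] (6,6)
    t=2.8884 [y] (6,7) — stop
  → r_2 = 2.8884
beam 3: φ=180°, α=165°
  cosα=-0.9659 sinα=0.2588 | (5,4) | tMaxX 0.3520 tMaxY 3.0523 | tΔX 1.0353 tΔY 3.8637
    t=0.3520 [x] (4,4)
    t=1.3873 [x] (3,4)
    t=2.4225 [x] (2,4)
    t=3.0523 [y] (2,5)
    t=3.4578 [x] (1,5)
    t=4.4931 [x] (0,5) — stop
  → r_3 = 4.4931
beam 4: φ=270°, α=255°
  cosα=-0.2588 sinα=-0.9659 | (5,4) | tMaxX 1.3137 tMaxY 0.2174 | tΔX 3.8637 tΔY 1.0353
    t=0.2174 [y] (5,3)
    t=1.2527 [y] (5,2)
    t=1.3137 [x] (4,2)
    t=2.2880 [y] (4,1)
    t=3.3232 [y] (4,0) — stop
  → r_4 = 3.3232

ranges = [0.6833, 2.8884, 4.4931, 3.3232]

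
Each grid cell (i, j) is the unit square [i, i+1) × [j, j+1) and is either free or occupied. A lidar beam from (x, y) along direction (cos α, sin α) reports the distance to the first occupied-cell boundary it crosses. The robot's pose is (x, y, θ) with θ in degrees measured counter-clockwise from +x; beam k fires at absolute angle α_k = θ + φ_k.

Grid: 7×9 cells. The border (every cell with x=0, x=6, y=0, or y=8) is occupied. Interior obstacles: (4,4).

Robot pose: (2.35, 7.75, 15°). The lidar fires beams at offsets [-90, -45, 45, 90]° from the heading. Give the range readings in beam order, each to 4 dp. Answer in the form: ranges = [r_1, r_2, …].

beam 1: φ=-90°, α=285°
  direction (0.2588, -0.9659); cell (2,7); t to first gridline: x 2.5114, y 0.7765 (then +3.8637 / +1.0353)
    (2,6) via y @ 0.7765
    (2,5) via y @ 1.8117
    (3,5) via x @ 2.5114
    (3,4) via y @ 2.8470
    (3,3) via y @ 3.8823
    (3,2) via y @ 4.9176
    (3,1) via y @ 5.9528
    (4,1) via x @ 6.3751
    (4,0) via y @ 6.9881  # hit
  → r_1 = 6.9881
beam 2: φ=-45°, α=330°
  direction (0.8660, -0.5000); cell (2,7); t to first gridline: x 0.7506, y 1.5000 (then +1.1547 / +2.0000)
    (3,7) via x @ 0.7506
    (3,6) via y @ 1.5000
    (4,6) via x @ 1.9053
    (5,6) via x @ 3.0600
    (5,5) via y @ 3.5000
    (6,5) via x @ 4.2147  # hit
  → r_2 = 4.2147
beam 3: φ=45°, α=60°
  direction (0.5000, 0.8660); cell (2,7); t to first gridline: x 1.3000, y 0.2887 (then +2.0000 / +1.1547)
    (2,8) via y @ 0.2887  # hit
  → r_3 = 0.2887
beam 4: φ=90°, α=105°
  direction (-0.2588, 0.9659); cell (2,7); t to first gridline: x 1.3523, y 0.2588 (then +3.8637 / +1.0353)
    (2,8) via y @ 0.2588  # hit
  → r_4 = 0.2588

ranges = [6.9881, 4.2147, 0.2887, 0.2588]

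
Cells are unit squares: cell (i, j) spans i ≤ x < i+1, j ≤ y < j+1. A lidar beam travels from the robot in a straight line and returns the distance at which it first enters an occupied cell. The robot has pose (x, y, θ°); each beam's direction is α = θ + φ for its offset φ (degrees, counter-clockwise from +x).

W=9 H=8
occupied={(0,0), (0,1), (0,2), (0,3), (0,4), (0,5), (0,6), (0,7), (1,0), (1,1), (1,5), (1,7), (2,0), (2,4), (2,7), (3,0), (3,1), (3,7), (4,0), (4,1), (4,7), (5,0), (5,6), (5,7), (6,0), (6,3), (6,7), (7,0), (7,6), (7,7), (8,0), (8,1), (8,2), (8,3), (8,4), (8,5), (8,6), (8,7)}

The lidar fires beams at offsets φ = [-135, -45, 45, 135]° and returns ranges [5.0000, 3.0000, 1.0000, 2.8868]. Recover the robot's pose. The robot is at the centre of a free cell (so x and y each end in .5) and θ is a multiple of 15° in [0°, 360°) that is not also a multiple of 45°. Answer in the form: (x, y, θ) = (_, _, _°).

The pose lattice has 34·16 = 544 candidates. Test each by forward raycasting.
  (5.5, 4.5, 105°): beam 1 = 1.0000 ≠ 5.0000 ✗
  (5.5, 5.5, 15°): beam 1 = 4.0415 ≠ 5.0000 ✗
  (4.5, 4.5, 150°): beam 1 = 3.6235 ≠ 5.0000 ✗
  (3.5, 6.5, 255°): beam 1 = 0.5774 ≠ 5.0000 ✗
  …
  (3.5, 3.5, 105°): r_1=5.0000, r_2=3.0000, r_3=1.0000, r_4=2.8868 — all match ✓
Only this pose fits every beam.

(x, y, θ) = (3.5, 3.5, 105°)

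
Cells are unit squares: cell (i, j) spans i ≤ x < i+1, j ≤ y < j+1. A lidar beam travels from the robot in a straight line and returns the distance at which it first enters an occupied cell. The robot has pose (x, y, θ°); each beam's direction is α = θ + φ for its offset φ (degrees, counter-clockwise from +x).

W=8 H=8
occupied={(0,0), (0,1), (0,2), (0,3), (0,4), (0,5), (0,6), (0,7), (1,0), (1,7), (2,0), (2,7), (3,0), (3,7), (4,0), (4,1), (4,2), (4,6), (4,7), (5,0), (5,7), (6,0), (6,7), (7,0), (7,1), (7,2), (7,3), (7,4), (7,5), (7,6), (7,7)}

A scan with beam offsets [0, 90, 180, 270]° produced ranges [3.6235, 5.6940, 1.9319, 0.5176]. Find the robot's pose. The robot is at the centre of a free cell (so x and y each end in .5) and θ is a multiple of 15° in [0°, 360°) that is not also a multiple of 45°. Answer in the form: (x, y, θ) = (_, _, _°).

(x, y, θ) = (1.5, 4.5, 285°)

Candidates: 33 free-cell centres × 16 headings = 528 poses. Raycast each; keep the one whose scan matches to 4 dp.
  (5.5, 4.5, 150°): beam 1 = 5.0000 ≠ 3.6235 ✗
  (6.5, 6.5, 75°): beam 1 = 0.5176 ≠ 3.6235 ✗
  (5.5, 2.5, 195°): beam 1 = 0.5176 ≠ 3.6235 ✗
  (4.5, 3.5, 15°): beam 1 = 2.5882 ≠ 3.6235 ✗
  …
  (1.5, 4.5, 285°): r_1=3.6235, r_2=5.6940, r_3=1.9319, r_4=0.5176 — all match ✓
No second candidate reproduces the full scan.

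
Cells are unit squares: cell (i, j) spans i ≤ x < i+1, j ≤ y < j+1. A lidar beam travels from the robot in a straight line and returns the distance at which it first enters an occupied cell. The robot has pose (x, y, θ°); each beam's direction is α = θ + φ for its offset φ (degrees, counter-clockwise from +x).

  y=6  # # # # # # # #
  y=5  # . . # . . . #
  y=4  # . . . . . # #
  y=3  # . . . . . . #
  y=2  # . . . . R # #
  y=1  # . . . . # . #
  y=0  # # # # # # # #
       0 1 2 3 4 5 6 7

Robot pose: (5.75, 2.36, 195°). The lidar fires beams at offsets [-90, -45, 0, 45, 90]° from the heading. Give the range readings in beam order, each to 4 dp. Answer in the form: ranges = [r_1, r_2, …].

beam 1: φ=-90°, α=105°
  cosα=-0.2588 sinα=0.9659 | (5,2) | tMaxX 2.8978 tMaxY 0.6626 | tΔX 3.8637 tΔY 1.0353
    t=0.6626 [y] (5,3)
    t=1.6979 [y] (5,4)
    t=2.7331 [y] (5,5)
    t=2.8978 [x] (4,5)
    t=3.7684 [y] (4,6) — stop
  → r_1 = 3.7684
beam 2: φ=-45°, α=150°
  cosα=-0.8660 sinα=0.5000 | (5,2) | tMaxX 0.8660 tMaxY 1.2800 | tΔX 1.1547 tΔY 2.0000
    t=0.8660 [x] (4,2)
    t=1.2800 [y] (4,3)
    t=2.0207 [x] (3,3)
    t=3.1754 [x] (2,3)
    t=3.2800 [y] (2,4)
    t=4.3301 [x] (1,4)
    t=5.2800 [y] (1,5)
    t=5.4848 [x] (0,5) — stop
  → r_2 = 5.4848
beam 3: φ=0°, α=195°
  cosα=-0.9659 sinα=-0.2588 | (5,2) | tMaxX 0.7765 tMaxY 1.3909 | tΔX 1.0353 tΔY 3.8637
    t=0.7765 [x] (4,2)
    t=1.3909 [y] (4,1)
    t=1.8117 [x] (3,1)
    t=2.8470 [x] (2,1)
    t=3.8823 [x] (1,1)
    t=4.9176 [x] (0,1) — stop
  → r_3 = 4.9176
beam 4: φ=45°, α=240°
  cosα=-0.5000 sinα=-0.8660 | (5,2) | tMaxX 1.5000 tMaxY 0.4157 | tΔX 2.0000 tΔY 1.1547
    t=0.4157 [y] (5,1) — stop
  → r_4 = 0.4157
beam 5: φ=90°, α=285°
  cosα=0.2588 sinα=-0.9659 | (5,2) | tMaxX 0.9659 tMaxY 0.3727 | tΔX 3.8637 tΔY 1.0353
    t=0.3727 [y] (5,1) — stop
  → r_5 = 0.3727

ranges = [3.7684, 5.4848, 4.9176, 0.4157, 0.3727]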